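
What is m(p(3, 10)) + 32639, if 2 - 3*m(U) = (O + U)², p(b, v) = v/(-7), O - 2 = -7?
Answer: 4796006/147 ≈ 32626.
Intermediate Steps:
O = -5 (O = 2 - 7 = -5)
p(b, v) = -v/7 (p(b, v) = v*(-⅐) = -v/7)
m(U) = ⅔ - (-5 + U)²/3
m(p(3, 10)) + 32639 = (⅔ - (-5 - ⅐*10)²/3) + 32639 = (⅔ - (-5 - 10/7)²/3) + 32639 = (⅔ - (-45/7)²/3) + 32639 = (⅔ - ⅓*2025/49) + 32639 = (⅔ - 675/49) + 32639 = -1927/147 + 32639 = 4796006/147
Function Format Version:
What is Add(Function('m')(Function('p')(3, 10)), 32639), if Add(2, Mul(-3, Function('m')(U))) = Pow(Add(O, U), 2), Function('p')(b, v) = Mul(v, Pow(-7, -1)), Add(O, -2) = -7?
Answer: Rational(4796006, 147) ≈ 32626.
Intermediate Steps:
O = -5 (O = Add(2, -7) = -5)
Function('p')(b, v) = Mul(Rational(-1, 7), v) (Function('p')(b, v) = Mul(v, Rational(-1, 7)) = Mul(Rational(-1, 7), v))
Function('m')(U) = Add(Rational(2, 3), Mul(Rational(-1, 3), Pow(Add(-5, U), 2)))
Add(Function('m')(Function('p')(3, 10)), 32639) = Add(Add(Rational(2, 3), Mul(Rational(-1, 3), Pow(Add(-5, Mul(Rational(-1, 7), 10)), 2))), 32639) = Add(Add(Rational(2, 3), Mul(Rational(-1, 3), Pow(Add(-5, Rational(-10, 7)), 2))), 32639) = Add(Add(Rational(2, 3), Mul(Rational(-1, 3), Pow(Rational(-45, 7), 2))), 32639) = Add(Add(Rational(2, 3), Mul(Rational(-1, 3), Rational(2025, 49))), 32639) = Add(Add(Rational(2, 3), Rational(-675, 49)), 32639) = Add(Rational(-1927, 147), 32639) = Rational(4796006, 147)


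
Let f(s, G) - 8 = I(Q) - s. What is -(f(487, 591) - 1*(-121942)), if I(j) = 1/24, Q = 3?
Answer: -2915113/24 ≈ -1.2146e+5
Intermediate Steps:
I(j) = 1/24
f(s, G) = 193/24 - s (f(s, G) = 8 + (1/24 - s) = 193/24 - s)
-(f(487, 591) - 1*(-121942)) = -((193/24 - 1*487) - 1*(-121942)) = -((193/24 - 487) + 121942) = -(-11495/24 + 121942) = -1*2915113/24 = -2915113/24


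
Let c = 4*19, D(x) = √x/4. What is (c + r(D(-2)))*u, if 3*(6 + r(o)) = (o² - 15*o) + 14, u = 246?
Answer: 73431/4 - 615*I*√2/2 ≈ 18358.0 - 434.87*I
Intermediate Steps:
D(x) = √x/4
r(o) = -4/3 - 5*o + o²/3 (r(o) = -6 + ((o² - 15*o) + 14)/3 = -6 + (14 + o² - 15*o)/3 = -6 + (14/3 - 5*o + o²/3) = -4/3 - 5*o + o²/3)
c = 76
(c + r(D(-2)))*u = (76 + (-4/3 - 5*√(-2)/4 + (√(-2)/4)²/3))*246 = (76 + (-4/3 - 5*I*√2/4 + ((I*√2)/4)²/3))*246 = (76 + (-4/3 - 5*I*√2/4 + (I*√2/4)²/3))*246 = (76 + (-4/3 - 5*I*√2/4 + (⅓)*(-⅛)))*246 = (76 + (-4/3 - 5*I*√2/4 - 1/24))*246 = (76 + (-11/8 - 5*I*√2/4))*246 = (597/8 - 5*I*√2/4)*246 = 73431/4 - 615*I*√2/2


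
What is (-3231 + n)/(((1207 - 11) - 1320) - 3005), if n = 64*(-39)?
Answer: 1909/1043 ≈ 1.8303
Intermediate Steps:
n = -2496
(-3231 + n)/(((1207 - 11) - 1320) - 3005) = (-3231 - 2496)/(((1207 - 11) - 1320) - 3005) = -5727/((1196 - 1320) - 3005) = -5727/(-124 - 3005) = -5727/(-3129) = -5727*(-1/3129) = 1909/1043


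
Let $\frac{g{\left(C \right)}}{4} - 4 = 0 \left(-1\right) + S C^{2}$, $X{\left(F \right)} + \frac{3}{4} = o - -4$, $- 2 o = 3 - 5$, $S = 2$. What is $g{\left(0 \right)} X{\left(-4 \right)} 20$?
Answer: $1360$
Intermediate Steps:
$o = 1$ ($o = - \frac{3 - 5}{2} = \left(- \frac{1}{2}\right) \left(-2\right) = 1$)
$X{\left(F \right)} = \frac{17}{4}$ ($X{\left(F \right)} = - \frac{3}{4} + \left(1 - -4\right) = - \frac{3}{4} + \left(1 + 4\right) = - \frac{3}{4} + 5 = \frac{17}{4}$)
$g{\left(C \right)} = 16 + 8 C^{2}$ ($g{\left(C \right)} = 16 + 4 \left(0 \left(-1\right) + 2 C^{2}\right) = 16 + 4 \left(0 + 2 C^{2}\right) = 16 + 4 \cdot 2 C^{2} = 16 + 8 C^{2}$)
$g{\left(0 \right)} X{\left(-4 \right)} 20 = \left(16 + 8 \cdot 0^{2}\right) \frac{17}{4} \cdot 20 = \left(16 + 8 \cdot 0\right) \frac{17}{4} \cdot 20 = \left(16 + 0\right) \frac{17}{4} \cdot 20 = 16 \cdot \frac{17}{4} \cdot 20 = 68 \cdot 20 = 1360$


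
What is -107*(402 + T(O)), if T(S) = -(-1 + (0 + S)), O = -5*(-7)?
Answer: -39376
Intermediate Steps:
O = 35
T(S) = 1 - S (T(S) = -(-1 + S) = 1 - S)
-107*(402 + T(O)) = -107*(402 + (1 - 1*35)) = -107*(402 + (1 - 35)) = -107*(402 - 34) = -107*368 = -39376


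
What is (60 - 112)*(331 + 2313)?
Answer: -137488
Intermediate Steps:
(60 - 112)*(331 + 2313) = -52*2644 = -137488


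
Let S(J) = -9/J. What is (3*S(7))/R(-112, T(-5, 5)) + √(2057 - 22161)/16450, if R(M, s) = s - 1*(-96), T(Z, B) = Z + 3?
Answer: -27/658 + I*√5026/8225 ≈ -0.041033 + 0.0086194*I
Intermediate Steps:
T(Z, B) = 3 + Z
R(M, s) = 96 + s (R(M, s) = s + 96 = 96 + s)
(3*S(7))/R(-112, T(-5, 5)) + √(2057 - 22161)/16450 = (3*(-9/7))/(96 + (3 - 5)) + √(2057 - 22161)/16450 = (3*(-9*⅐))/(96 - 2) + √(-20104)*(1/16450) = (3*(-9/7))/94 + (2*I*√5026)*(1/16450) = -27/7*1/94 + I*√5026/8225 = -27/658 + I*√5026/8225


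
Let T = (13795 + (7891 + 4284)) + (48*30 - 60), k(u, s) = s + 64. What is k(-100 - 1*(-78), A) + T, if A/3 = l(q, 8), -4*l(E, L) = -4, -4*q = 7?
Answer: 27417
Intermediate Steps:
q = -7/4 (q = -¼*7 = -7/4 ≈ -1.7500)
l(E, L) = 1 (l(E, L) = -¼*(-4) = 1)
A = 3 (A = 3*1 = 3)
k(u, s) = 64 + s
T = 27350 (T = (13795 + 12175) + (1440 - 60) = 25970 + 1380 = 27350)
k(-100 - 1*(-78), A) + T = (64 + 3) + 27350 = 67 + 27350 = 27417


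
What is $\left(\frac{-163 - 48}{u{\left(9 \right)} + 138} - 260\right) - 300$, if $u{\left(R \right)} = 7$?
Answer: $- \frac{81411}{145} \approx -561.46$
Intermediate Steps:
$\left(\frac{-163 - 48}{u{\left(9 \right)} + 138} - 260\right) - 300 = \left(\frac{-163 - 48}{7 + 138} - 260\right) - 300 = \left(- \frac{211}{145} - 260\right) - 300 = - \frac{37911}{145} - 300 = - \frac{81411}{145}$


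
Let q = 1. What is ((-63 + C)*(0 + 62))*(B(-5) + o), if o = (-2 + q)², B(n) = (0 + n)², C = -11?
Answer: -119288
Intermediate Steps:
B(n) = n²
o = 1 (o = (-2 + 1)² = (-1)² = 1)
((-63 + C)*(0 + 62))*(B(-5) + o) = ((-63 - 11)*(0 + 62))*((-5)² + 1) = (-74*62)*(25 + 1) = -4588*26 = -119288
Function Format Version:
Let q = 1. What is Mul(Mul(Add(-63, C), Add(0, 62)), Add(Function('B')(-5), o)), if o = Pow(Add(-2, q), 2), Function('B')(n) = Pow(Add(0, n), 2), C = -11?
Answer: -119288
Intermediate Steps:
Function('B')(n) = Pow(n, 2)
o = 1 (o = Pow(Add(-2, 1), 2) = Pow(-1, 2) = 1)
Mul(Mul(Add(-63, C), Add(0, 62)), Add(Function('B')(-5), o)) = Mul(Mul(Add(-63, -11), Add(0, 62)), Add(Pow(-5, 2), 1)) = Mul(Mul(-74, 62), Add(25, 1)) = Mul(-4588, 26) = -119288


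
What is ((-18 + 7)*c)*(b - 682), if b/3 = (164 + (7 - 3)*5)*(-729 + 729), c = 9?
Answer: 67518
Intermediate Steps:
b = 0 (b = 3*((164 + (7 - 3)*5)*(-729 + 729)) = 3*((164 + 4*5)*0) = 3*((164 + 20)*0) = 3*(184*0) = 3*0 = 0)
((-18 + 7)*c)*(b - 682) = ((-18 + 7)*9)*(0 - 682) = -11*9*(-682) = -99*(-682) = 67518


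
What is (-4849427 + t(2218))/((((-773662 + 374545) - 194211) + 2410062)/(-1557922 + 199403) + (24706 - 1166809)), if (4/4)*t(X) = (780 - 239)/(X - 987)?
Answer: 8109874927653824/1909983214337121 ≈ 4.2460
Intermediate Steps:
t(X) = 541/(-987 + X) (t(X) = (780 - 239)/(X - 987) = 541/(-987 + X))
(-4849427 + t(2218))/((((-773662 + 374545) - 194211) + 2410062)/(-1557922 + 199403) + (24706 - 1166809)) = (-4849427 + 541/(-987 + 2218))/((((-773662 + 374545) - 194211) + 2410062)/(-1557922 + 199403) + (24706 - 1166809)) = (-4849427 + 541/1231)/(((-399117 - 194211) + 2410062)/(-1358519) - 1142103) = (-4849427 + 541*(1/1231))/((-593328 + 2410062)*(-1/1358519) - 1142103) = (-4849427 + 541/1231)/(1816734*(-1/1358519) - 1142103) = -5969644096/(1231*(-1816734/1358519 - 1142103)) = -5969644096/(1231*(-1551570442191/1358519)) = -5969644096/1231*(-1358519/1551570442191) = 8109874927653824/1909983214337121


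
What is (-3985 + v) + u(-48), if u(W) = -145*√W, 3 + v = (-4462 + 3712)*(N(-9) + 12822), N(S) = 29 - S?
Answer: -9648988 - 580*I*√3 ≈ -9.649e+6 - 1004.6*I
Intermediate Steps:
v = -9645003 (v = -3 + (-4462 + 3712)*((29 - 1*(-9)) + 12822) = -3 - 750*((29 + 9) + 12822) = -3 - 750*(38 + 12822) = -3 - 750*12860 = -3 - 9645000 = -9645003)
(-3985 + v) + u(-48) = (-3985 - 9645003) - 580*I*√3 = -9648988 - 580*I*√3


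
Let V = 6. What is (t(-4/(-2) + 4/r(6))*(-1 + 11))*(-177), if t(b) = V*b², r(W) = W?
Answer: -75520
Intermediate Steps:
t(b) = 6*b²
(t(-4/(-2) + 4/r(6))*(-1 + 11))*(-177) = ((6*(-4/(-2) + 4/6)²)*(-1 + 11))*(-177) = ((6*(-4*(-½) + 4*(⅙))²)*10)*(-177) = ((6*(2 + ⅔)²)*10)*(-177) = ((6*(8/3)²)*10)*(-177) = ((6*(64/9))*10)*(-177) = ((128/3)*10)*(-177) = (1280/3)*(-177) = -75520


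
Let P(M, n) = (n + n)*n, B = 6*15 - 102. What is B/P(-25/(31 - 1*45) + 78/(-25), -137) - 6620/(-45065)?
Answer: 24796078/169164997 ≈ 0.14658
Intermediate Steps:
B = -12 (B = 90 - 102 = -12)
P(M, n) = 2*n**2 (P(M, n) = (2*n)*n = 2*n**2)
B/P(-25/(31 - 1*45) + 78/(-25), -137) - 6620/(-45065) = -12/(2*(-137)**2) - 6620/(-45065) = -12/(2*18769) - 6620*(-1/45065) = -12/37538 + 1324/9013 = -12*1/37538 + 1324/9013 = -6/18769 + 1324/9013 = 24796078/169164997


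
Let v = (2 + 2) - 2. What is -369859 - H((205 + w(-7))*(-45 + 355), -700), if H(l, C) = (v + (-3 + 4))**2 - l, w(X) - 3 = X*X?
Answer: -290198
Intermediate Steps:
w(X) = 3 + X**2 (w(X) = 3 + X*X = 3 + X**2)
v = 2 (v = 4 - 2 = 2)
H(l, C) = 9 - l (H(l, C) = (2 + (-3 + 4))**2 - l = (2 + 1)**2 - l = 3**2 - l = 9 - l)
-369859 - H((205 + w(-7))*(-45 + 355), -700) = -369859 - (9 - (205 + (3 + (-7)**2))*(-45 + 355)) = -369859 - (9 - (205 + (3 + 49))*310) = -369859 - (9 - (205 + 52)*310) = -369859 - (9 - 257*310) = -369859 - (9 - 1*79670) = -369859 - (9 - 79670) = -369859 - 1*(-79661) = -369859 + 79661 = -290198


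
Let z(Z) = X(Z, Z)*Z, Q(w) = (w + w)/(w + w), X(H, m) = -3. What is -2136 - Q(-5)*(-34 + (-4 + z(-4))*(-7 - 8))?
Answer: -1982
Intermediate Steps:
Q(w) = 1 (Q(w) = (2*w)/((2*w)) = (2*w)*(1/(2*w)) = 1)
z(Z) = -3*Z
-2136 - Q(-5)*(-34 + (-4 + z(-4))*(-7 - 8)) = -2136 - (-34 + (-4 - 3*(-4))*(-7 - 8)) = -2136 - (-34 + (-4 + 12)*(-15)) = -2136 - (-34 + 8*(-15)) = -2136 - (-34 - 120) = -2136 - (-154) = -2136 - 1*(-154) = -2136 + 154 = -1982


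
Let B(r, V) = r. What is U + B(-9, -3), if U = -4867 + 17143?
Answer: 12267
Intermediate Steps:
U = 12276
U + B(-9, -3) = 12276 - 9 = 12267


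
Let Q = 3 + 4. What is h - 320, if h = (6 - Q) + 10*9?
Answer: -231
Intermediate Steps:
Q = 7
h = 89 (h = (6 - 1*7) + 10*9 = (6 - 7) + 90 = -1 + 90 = 89)
h - 320 = 89 - 320 = -231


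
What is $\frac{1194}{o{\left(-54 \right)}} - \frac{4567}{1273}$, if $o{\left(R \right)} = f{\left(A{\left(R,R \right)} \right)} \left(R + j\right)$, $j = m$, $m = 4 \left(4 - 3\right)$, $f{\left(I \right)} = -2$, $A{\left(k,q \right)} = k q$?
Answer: $\frac{531631}{63650} \approx 8.3524$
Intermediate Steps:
$m = 4$ ($m = 4 \left(4 - 3\right) = 4 \cdot 1 = 4$)
$j = 4$
$o{\left(R \right)} = -8 - 2 R$ ($o{\left(R \right)} = - 2 \left(R + 4\right) = - 2 \left(4 + R\right) = -8 - 2 R$)
$\frac{1194}{o{\left(-54 \right)}} - \frac{4567}{1273} = \frac{1194}{-8 - -108} - \frac{4567}{1273} = \frac{1194}{-8 + 108} - \frac{4567}{1273} = \frac{1194}{100} - \frac{4567}{1273} = 1194 \cdot \frac{1}{100} - \frac{4567}{1273} = \frac{597}{50} - \frac{4567}{1273} = \frac{531631}{63650}$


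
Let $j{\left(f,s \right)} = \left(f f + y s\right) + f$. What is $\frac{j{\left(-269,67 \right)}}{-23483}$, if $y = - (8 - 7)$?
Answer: $- \frac{72025}{23483} \approx -3.0671$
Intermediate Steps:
$y = -1$ ($y = \left(-1\right) 1 = -1$)
$j{\left(f,s \right)} = f + f^{2} - s$ ($j{\left(f,s \right)} = \left(f f - s\right) + f = \left(f^{2} - s\right) + f = f + f^{2} - s$)
$\frac{j{\left(-269,67 \right)}}{-23483} = \frac{-269 + \left(-269\right)^{2} - 67}{-23483} = \left(-269 + 72361 - 67\right) \left(- \frac{1}{23483}\right) = 72025 \left(- \frac{1}{23483}\right) = - \frac{72025}{23483}$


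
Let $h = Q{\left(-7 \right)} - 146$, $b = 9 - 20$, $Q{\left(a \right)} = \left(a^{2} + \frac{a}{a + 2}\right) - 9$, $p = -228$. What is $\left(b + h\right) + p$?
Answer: $- \frac{1718}{5} \approx -343.6$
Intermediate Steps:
$Q{\left(a \right)} = -9 + a^{2} + \frac{a}{2 + a}$ ($Q{\left(a \right)} = \left(a^{2} + \frac{a}{2 + a}\right) - 9 = -9 + a^{2} + \frac{a}{2 + a}$)
$b = -11$ ($b = 9 - 20 = -11$)
$h = - \frac{523}{5}$ ($h = \frac{-18 + \left(-7\right)^{3} - -56 + 2 \left(-7\right)^{2}}{2 - 7} - 146 = \frac{-18 - 343 + 56 + 2 \cdot 49}{-5} - 146 = - \frac{-18 - 343 + 56 + 98}{5} - 146 = \left(- \frac{1}{5}\right) \left(-207\right) - 146 = \frac{207}{5} - 146 = - \frac{523}{5} \approx -104.6$)
$\left(b + h\right) + p = \left(-11 - \frac{523}{5}\right) - 228 = - \frac{578}{5} - 228 = - \frac{1718}{5}$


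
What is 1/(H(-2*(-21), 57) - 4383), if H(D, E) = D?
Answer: -1/4341 ≈ -0.00023036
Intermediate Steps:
1/(H(-2*(-21), 57) - 4383) = 1/(-2*(-21) - 4383) = 1/(42 - 4383) = 1/(-4341) = -1/4341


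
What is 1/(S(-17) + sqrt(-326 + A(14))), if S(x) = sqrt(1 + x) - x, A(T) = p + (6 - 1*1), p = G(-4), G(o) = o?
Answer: 1/(17 + 4*I + 5*I*sqrt(13)) ≈ 0.021958 - 0.028451*I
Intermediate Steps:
p = -4
A(T) = 1 (A(T) = -4 + (6 - 1*1) = -4 + (6 - 1) = -4 + 5 = 1)
1/(S(-17) + sqrt(-326 + A(14))) = 1/((sqrt(1 - 17) - 1*(-17)) + sqrt(-326 + 1)) = 1/((sqrt(-16) + 17) + sqrt(-325)) = 1/((4*I + 17) + 5*I*sqrt(13)) = 1/((17 + 4*I) + 5*I*sqrt(13)) = 1/(17 + 4*I + 5*I*sqrt(13))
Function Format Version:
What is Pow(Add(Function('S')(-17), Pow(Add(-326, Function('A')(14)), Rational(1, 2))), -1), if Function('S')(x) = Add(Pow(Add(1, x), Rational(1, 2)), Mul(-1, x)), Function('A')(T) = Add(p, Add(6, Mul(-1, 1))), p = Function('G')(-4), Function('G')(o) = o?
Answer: Pow(Add(17, Mul(4, I), Mul(5, I, Pow(13, Rational(1, 2)))), -1) ≈ Add(0.021958, Mul(-0.028451, I))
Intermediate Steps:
p = -4
Function('A')(T) = 1 (Function('A')(T) = Add(-4, Add(6, Mul(-1, 1))) = Add(-4, Add(6, -1)) = Add(-4, 5) = 1)
Pow(Add(Function('S')(-17), Pow(Add(-326, Function('A')(14)), Rational(1, 2))), -1) = Pow(Add(Add(Pow(Add(1, -17), Rational(1, 2)), Mul(-1, -17)), Pow(Add(-326, 1), Rational(1, 2))), -1) = Pow(Add(Add(Pow(-16, Rational(1, 2)), 17), Pow(-325, Rational(1, 2))), -1) = Pow(Add(Add(Mul(4, I), 17), Mul(5, I, Pow(13, Rational(1, 2)))), -1) = Pow(Add(Add(17, Mul(4, I)), Mul(5, I, Pow(13, Rational(1, 2)))), -1) = Pow(Add(17, Mul(4, I), Mul(5, I, Pow(13, Rational(1, 2)))), -1)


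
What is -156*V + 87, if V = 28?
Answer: -4281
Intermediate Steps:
-156*V + 87 = -156*28 + 87 = -4368 + 87 = -4281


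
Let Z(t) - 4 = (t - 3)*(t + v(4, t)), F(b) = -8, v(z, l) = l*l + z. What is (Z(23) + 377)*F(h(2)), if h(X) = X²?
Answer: -92008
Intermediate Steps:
v(z, l) = z + l² (v(z, l) = l² + z = z + l²)
Z(t) = 4 + (-3 + t)*(4 + t + t²) (Z(t) = 4 + (t - 3)*(t + (4 + t²)) = 4 + (-3 + t)*(4 + t + t²))
(Z(23) + 377)*F(h(2)) = ((-8 + 23 + 23³ - 2*23²) + 377)*(-8) = ((-8 + 23 + 12167 - 2*529) + 377)*(-8) = ((-8 + 23 + 12167 - 1058) + 377)*(-8) = (11124 + 377)*(-8) = 11501*(-8) = -92008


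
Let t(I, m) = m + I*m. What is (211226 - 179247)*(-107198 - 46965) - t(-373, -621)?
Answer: -4930209589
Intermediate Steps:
(211226 - 179247)*(-107198 - 46965) - t(-373, -621) = (211226 - 179247)*(-107198 - 46965) - (-621)*(1 - 373) = 31979*(-154163) - (-621)*(-372) = -4929978577 - 1*231012 = -4929978577 - 231012 = -4930209589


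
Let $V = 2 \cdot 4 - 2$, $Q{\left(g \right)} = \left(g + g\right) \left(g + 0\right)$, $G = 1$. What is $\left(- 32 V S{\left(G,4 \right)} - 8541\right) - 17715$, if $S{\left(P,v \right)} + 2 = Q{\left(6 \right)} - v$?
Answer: $-38928$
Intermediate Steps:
$Q{\left(g \right)} = 2 g^{2}$ ($Q{\left(g \right)} = 2 g g = 2 g^{2}$)
$S{\left(P,v \right)} = 70 - v$ ($S{\left(P,v \right)} = -2 - \left(-72 + v\right) = 70 - v$)
$V = 6$ ($V = 8 - 2 = 6$)
$\left(- 32 V S{\left(G,4 \right)} - 8541\right) - 17715 = \left(\left(-32\right) 6 \left(70 - 4\right) - 8541\right) - 17715 = \left(- 192 \left(70 - 4\right) - 8541\right) - 17715 = \left(\left(-192\right) 66 - 8541\right) - 17715 = \left(-12672 - 8541\right) - 17715 = -21213 - 17715 = -38928$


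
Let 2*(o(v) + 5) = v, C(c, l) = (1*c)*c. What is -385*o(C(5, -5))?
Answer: -5775/2 ≈ -2887.5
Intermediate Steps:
C(c, l) = c**2 (C(c, l) = c*c = c**2)
o(v) = -5 + v/2
-385*o(C(5, -5)) = -385*(-5 + (1/2)*5**2) = -385*(-5 + (1/2)*25) = -385*(-5 + 25/2) = -385*15/2 = -5775/2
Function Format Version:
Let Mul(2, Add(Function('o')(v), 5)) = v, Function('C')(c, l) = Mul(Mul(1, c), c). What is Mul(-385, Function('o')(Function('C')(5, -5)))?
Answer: Rational(-5775, 2) ≈ -2887.5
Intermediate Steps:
Function('C')(c, l) = Pow(c, 2) (Function('C')(c, l) = Mul(c, c) = Pow(c, 2))
Function('o')(v) = Add(-5, Mul(Rational(1, 2), v))
Mul(-385, Function('o')(Function('C')(5, -5))) = Mul(-385, Add(-5, Mul(Rational(1, 2), Pow(5, 2)))) = Mul(-385, Add(-5, Mul(Rational(1, 2), 25))) = Mul(-385, Add(-5, Rational(25, 2))) = Mul(-385, Rational(15, 2)) = Rational(-5775, 2)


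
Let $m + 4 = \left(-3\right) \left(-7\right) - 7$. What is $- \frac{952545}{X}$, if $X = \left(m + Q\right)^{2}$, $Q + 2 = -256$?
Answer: $- \frac{952545}{61504} \approx -15.488$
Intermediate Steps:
$Q = -258$ ($Q = -2 - 256 = -258$)
$m = 10$ ($m = -4 - -14 = -4 + \left(21 - 7\right) = -4 + 14 = 10$)
$X = 61504$ ($X = \left(10 - 258\right)^{2} = \left(-248\right)^{2} = 61504$)
$- \frac{952545}{X} = - \frac{952545}{61504}$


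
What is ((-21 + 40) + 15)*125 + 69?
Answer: 4319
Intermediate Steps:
((-21 + 40) + 15)*125 + 69 = (19 + 15)*125 + 69 = 34*125 + 69 = 4250 + 69 = 4319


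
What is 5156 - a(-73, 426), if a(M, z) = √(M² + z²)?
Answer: 5156 - √186805 ≈ 4723.8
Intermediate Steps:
5156 - a(-73, 426) = 5156 - √((-73)² + 426²) = 5156 - √(5329 + 181476) = 5156 - √186805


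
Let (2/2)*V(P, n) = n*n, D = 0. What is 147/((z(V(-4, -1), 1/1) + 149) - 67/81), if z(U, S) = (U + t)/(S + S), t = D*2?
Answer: 23814/24085 ≈ 0.98875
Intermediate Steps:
t = 0 (t = 0*2 = 0)
V(P, n) = n² (V(P, n) = n*n = n²)
z(U, S) = U/(2*S) (z(U, S) = (U + 0)/(S + S) = U/((2*S)) = U*(1/(2*S)) = U/(2*S))
147/((z(V(-4, -1), 1/1) + 149) - 67/81) = 147/(((½)*(-1)²/1/1 + 149) - 67/81) = 147/(((½)*1/1 + 149) - 67*1/81) = 147/(((½)*1*1 + 149) - 67/81) = 147/((½ + 149) - 67/81) = 147/(299/2 - 67/81) = 147/(24085/162) = 147*(162/24085) = 23814/24085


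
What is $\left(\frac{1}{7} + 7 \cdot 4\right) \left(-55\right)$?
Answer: $- \frac{10835}{7} \approx -1547.9$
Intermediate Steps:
$\left(\frac{1}{7} + 7 \cdot 4\right) \left(-55\right) = \left(\frac{1}{7} + 28\right) \left(-55\right) = \frac{197}{7} \left(-55\right) = - \frac{10835}{7}$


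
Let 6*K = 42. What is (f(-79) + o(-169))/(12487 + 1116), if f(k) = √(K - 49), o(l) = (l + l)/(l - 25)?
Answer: 169/1319491 + I*√42/13603 ≈ 0.00012808 + 0.00047642*I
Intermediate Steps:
K = 7 (K = (⅙)*42 = 7)
o(l) = 2*l/(-25 + l) (o(l) = (2*l)/(-25 + l) = 2*l/(-25 + l))
f(k) = I*√42 (f(k) = √(7 - 49) = √(-42) = I*√42)
(f(-79) + o(-169))/(12487 + 1116) = (I*√42 + 2*(-169)/(-25 - 169))/(12487 + 1116) = (I*√42 + 2*(-169)/(-194))/13603 = (I*√42 + 2*(-169)*(-1/194))*(1/13603) = (I*√42 + 169/97)*(1/13603) = (169/97 + I*√42)*(1/13603) = 169/1319491 + I*√42/13603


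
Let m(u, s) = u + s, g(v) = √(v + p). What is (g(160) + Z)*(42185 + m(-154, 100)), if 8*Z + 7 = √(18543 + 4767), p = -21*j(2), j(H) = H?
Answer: -294917/8 + 42131*√118 + 126393*√2590/8 ≈ 1.2248e+6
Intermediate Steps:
p = -42 (p = -21*2 = -42)
g(v) = √(-42 + v) (g(v) = √(v - 42) = √(-42 + v))
Z = -7/8 + 3*√2590/8 (Z = -7/8 + √(18543 + 4767)/8 = -7/8 + √23310/8 = -7/8 + (3*√2590)/8 = -7/8 + 3*√2590/8 ≈ 18.210)
m(u, s) = s + u
(g(160) + Z)*(42185 + m(-154, 100)) = (√(-42 + 160) + (-7/8 + 3*√2590/8))*(42185 + (100 - 154)) = (√118 + (-7/8 + 3*√2590/8))*(42185 - 54) = (-7/8 + √118 + 3*√2590/8)*42131 = -294917/8 + 42131*√118 + 126393*√2590/8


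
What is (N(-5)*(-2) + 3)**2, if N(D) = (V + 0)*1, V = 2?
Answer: 1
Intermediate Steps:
N(D) = 2 (N(D) = (2 + 0)*1 = 2*1 = 2)
(N(-5)*(-2) + 3)**2 = (2*(-2) + 3)**2 = (-4 + 3)**2 = (-1)**2 = 1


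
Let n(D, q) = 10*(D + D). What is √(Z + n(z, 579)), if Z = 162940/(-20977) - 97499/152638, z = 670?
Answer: √137291722577971803606182/3201887326 ≈ 115.72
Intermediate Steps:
n(D, q) = 20*D (n(D, q) = 10*(2*D) = 20*D)
Z = -26916072243/3201887326 (Z = 162940*(-1/20977) - 97499*1/152638 = -162940/20977 - 97499/152638 = -26916072243/3201887326 ≈ -8.4063)
√(Z + n(z, 579)) = √(-26916072243/3201887326 + 20*670) = √(-26916072243/3201887326 + 13400) = √(42878374096157/3201887326) = √137291722577971803606182/3201887326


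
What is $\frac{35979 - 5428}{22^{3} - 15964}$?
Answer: $- \frac{30551}{5316} \approx -5.747$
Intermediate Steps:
$\frac{35979 - 5428}{22^{3} - 15964} = \frac{30551}{10648 - 15964} = \frac{30551}{-5316} = 30551 \left(- \frac{1}{5316}\right) = - \frac{30551}{5316}$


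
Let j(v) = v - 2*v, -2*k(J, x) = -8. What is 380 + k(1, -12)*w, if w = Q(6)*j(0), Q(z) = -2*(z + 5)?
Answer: 380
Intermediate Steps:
k(J, x) = 4 (k(J, x) = -1/2*(-8) = 4)
Q(z) = -10 - 2*z (Q(z) = -2*(5 + z) = -10 - 2*z)
j(v) = -v
w = 0 (w = (-10 - 2*6)*(-1*0) = (-10 - 12)*0 = -22*0 = 0)
380 + k(1, -12)*w = 380 + 4*0 = 380 + 0 = 380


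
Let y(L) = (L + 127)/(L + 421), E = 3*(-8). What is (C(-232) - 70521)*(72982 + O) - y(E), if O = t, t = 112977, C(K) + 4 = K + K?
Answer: -5240814250150/397 ≈ -1.3201e+10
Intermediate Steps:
C(K) = -4 + 2*K (C(K) = -4 + (K + K) = -4 + 2*K)
O = 112977
E = -24
y(L) = (127 + L)/(421 + L)
(C(-232) - 70521)*(72982 + O) - y(E) = ((-4 + 2*(-232)) - 70521)*(72982 + 112977) - (127 - 24)/(421 - 24) = ((-4 - 464) - 70521)*185959 - 103/397 = (-468 - 70521)*185959 - 103/397 = -70989*185959 - 1*103/397 = -13201043451 - 103/397 = -5240814250150/397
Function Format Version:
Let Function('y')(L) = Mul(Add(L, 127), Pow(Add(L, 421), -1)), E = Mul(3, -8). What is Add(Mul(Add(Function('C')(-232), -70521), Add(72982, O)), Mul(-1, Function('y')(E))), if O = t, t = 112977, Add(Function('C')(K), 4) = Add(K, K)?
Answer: Rational(-5240814250150, 397) ≈ -1.3201e+10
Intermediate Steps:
Function('C')(K) = Add(-4, Mul(2, K)) (Function('C')(K) = Add(-4, Add(K, K)) = Add(-4, Mul(2, K)))
O = 112977
E = -24
Function('y')(L) = Mul(Pow(Add(421, L), -1), Add(127, L)) (Function('y')(L) = Mul(Add(127, L), Pow(Add(421, L), -1)) = Mul(Pow(Add(421, L), -1), Add(127, L)))
Add(Mul(Add(Function('C')(-232), -70521), Add(72982, O)), Mul(-1, Function('y')(E))) = Add(Mul(Add(Add(-4, Mul(2, -232)), -70521), Add(72982, 112977)), Mul(-1, Mul(Pow(Add(421, -24), -1), Add(127, -24)))) = Add(Mul(Add(Add(-4, -464), -70521), 185959), Mul(-1, Mul(Pow(397, -1), 103))) = Add(Mul(Add(-468, -70521), 185959), Mul(-1, Mul(Rational(1, 397), 103))) = Add(Mul(-70989, 185959), Mul(-1, Rational(103, 397))) = Add(-13201043451, Rational(-103, 397)) = Rational(-5240814250150, 397)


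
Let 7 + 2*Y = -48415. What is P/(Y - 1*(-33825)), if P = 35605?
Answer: 35605/9614 ≈ 3.7035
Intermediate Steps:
Y = -24211 (Y = -7/2 + (1/2)*(-48415) = -7/2 - 48415/2 = -24211)
P/(Y - 1*(-33825)) = 35605/(-24211 - 1*(-33825)) = 35605/(-24211 + 33825) = 35605/9614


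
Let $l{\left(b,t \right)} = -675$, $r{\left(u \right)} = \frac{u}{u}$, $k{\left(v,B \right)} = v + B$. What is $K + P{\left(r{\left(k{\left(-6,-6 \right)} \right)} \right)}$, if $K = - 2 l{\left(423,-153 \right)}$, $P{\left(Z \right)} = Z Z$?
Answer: $1351$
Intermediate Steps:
$k{\left(v,B \right)} = B + v$
$r{\left(u \right)} = 1$
$P{\left(Z \right)} = Z^{2}$
$K = 1350$ ($K = \left(-2\right) \left(-675\right) = 1350$)
$K + P{\left(r{\left(k{\left(-6,-6 \right)} \right)} \right)} = 1350 + 1^{2} = 1350 + 1 = 1351$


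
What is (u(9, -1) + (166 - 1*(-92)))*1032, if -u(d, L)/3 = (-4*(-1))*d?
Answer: 154800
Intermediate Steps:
u(d, L) = -12*d (u(d, L) = -3*(-4*(-1))*d = -12*d)
(u(9, -1) + (166 - 1*(-92)))*1032 = (-12*9 + (166 - 1*(-92)))*1032 = (-108 + (166 + 92))*1032 = (-108 + 258)*1032 = 150*1032 = 154800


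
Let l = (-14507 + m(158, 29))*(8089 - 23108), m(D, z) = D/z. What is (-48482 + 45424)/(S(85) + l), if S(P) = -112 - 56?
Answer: -88682/6316160483 ≈ -1.4040e-5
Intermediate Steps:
S(P) = -168
l = 6316165355/29 (l = (-14507 + 158/29)*(8089 - 23108) = (-14507 + 158*(1/29))*(-15019) = (-14507 + 158/29)*(-15019) = -420545/29*(-15019) = 6316165355/29 ≈ 2.1780e+8)
(-48482 + 45424)/(S(85) + l) = (-48482 + 45424)/(-168 + 6316165355/29) = -3058/6316160483/29 = -3058*29/6316160483 = -88682/6316160483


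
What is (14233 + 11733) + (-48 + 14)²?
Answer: 27122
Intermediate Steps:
(14233 + 11733) + (-48 + 14)² = 25966 + (-34)² = 25966 + 1156 = 27122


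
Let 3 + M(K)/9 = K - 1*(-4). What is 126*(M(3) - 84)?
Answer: -6048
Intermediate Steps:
M(K) = 9 + 9*K (M(K) = -27 + 9*(K - 1*(-4)) = -27 + 9*(K + 4) = -27 + 9*(4 + K) = -27 + (36 + 9*K) = 9 + 9*K)
126*(M(3) - 84) = 126*((9 + 9*3) - 84) = 126*((9 + 27) - 84) = 126*(36 - 84) = 126*(-48) = -6048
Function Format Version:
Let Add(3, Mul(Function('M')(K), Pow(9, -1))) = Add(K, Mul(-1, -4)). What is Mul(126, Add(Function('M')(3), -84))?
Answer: -6048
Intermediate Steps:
Function('M')(K) = Add(9, Mul(9, K)) (Function('M')(K) = Add(-27, Mul(9, Add(K, Mul(-1, -4)))) = Add(-27, Mul(9, Add(K, 4))) = Add(-27, Mul(9, Add(4, K))) = Add(-27, Add(36, Mul(9, K))) = Add(9, Mul(9, K)))
Mul(126, Add(Function('M')(3), -84)) = Mul(126, Add(Add(9, Mul(9, 3)), -84)) = Mul(126, Add(Add(9, 27), -84)) = Mul(126, Add(36, -84)) = Mul(126, -48) = -6048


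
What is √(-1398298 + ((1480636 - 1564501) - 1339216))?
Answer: I*√2821379 ≈ 1679.7*I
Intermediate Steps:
√(-1398298 + ((1480636 - 1564501) - 1339216)) = √(-1398298 + (-83865 - 1339216)) = √(-1398298 - 1423081) = √(-2821379) = I*√2821379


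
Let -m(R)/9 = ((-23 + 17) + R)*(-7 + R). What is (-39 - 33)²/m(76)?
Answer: -96/805 ≈ -0.11925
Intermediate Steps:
m(R) = -9*(-7 + R)*(-6 + R) (m(R) = -9*((-23 + 17) + R)*(-7 + R) = -9*(-6 + R)*(-7 + R) = -9*(-7 + R)*(-6 + R))
(-39 - 33)²/m(76) = (-39 - 33)²/(-378 - 9*76² + 117*76) = (-72)²/(-378 - 9*5776 + 8892) = 5184/(-378 - 51984 + 8892) = 5184/(-43470) = 5184*(-1/43470) = -96/805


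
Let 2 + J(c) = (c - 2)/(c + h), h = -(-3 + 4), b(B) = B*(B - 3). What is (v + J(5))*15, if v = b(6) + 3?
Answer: 1185/4 ≈ 296.25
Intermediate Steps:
b(B) = B*(-3 + B)
h = -1 (h = -1*1 = -1)
J(c) = -2 + (-2 + c)/(-1 + c) (J(c) = -2 + (c - 2)/(c - 1) = -2 + (-2 + c)/(-1 + c))
v = 21 (v = 6*(-3 + 6) + 3 = 6*3 + 3 = 18 + 3 = 21)
(v + J(5))*15 = (21 - 1*5/(-1 + 5))*15 = (21 - 1*5/4)*15 = (21 - 1*5*¼)*15 = (21 - 5/4)*15 = (79/4)*15 = 1185/4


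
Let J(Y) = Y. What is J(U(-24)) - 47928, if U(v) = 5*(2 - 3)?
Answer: -47933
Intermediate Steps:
U(v) = -5 (U(v) = 5*(-1) = -5)
J(U(-24)) - 47928 = -5 - 47928 = -47933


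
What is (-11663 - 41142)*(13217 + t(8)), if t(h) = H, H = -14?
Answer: -697184415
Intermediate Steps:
t(h) = -14
(-11663 - 41142)*(13217 + t(8)) = (-11663 - 41142)*(13217 - 14) = -52805*13203 = -697184415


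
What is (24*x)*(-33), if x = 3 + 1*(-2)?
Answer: -792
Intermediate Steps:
x = 1 (x = 3 - 2 = 1)
(24*x)*(-33) = (24*1)*(-33) = 24*(-33) = -792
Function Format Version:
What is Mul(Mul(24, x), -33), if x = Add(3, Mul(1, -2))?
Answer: -792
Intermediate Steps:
x = 1 (x = Add(3, -2) = 1)
Mul(Mul(24, x), -33) = Mul(Mul(24, 1), -33) = Mul(24, -33) = -792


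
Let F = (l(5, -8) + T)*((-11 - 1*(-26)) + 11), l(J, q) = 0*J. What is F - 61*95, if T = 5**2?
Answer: -5145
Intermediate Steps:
l(J, q) = 0
T = 25
F = 650 (F = (0 + 25)*((-11 - 1*(-26)) + 11) = 25*((-11 + 26) + 11) = 25*(15 + 11) = 25*26 = 650)
F - 61*95 = 650 - 61*95 = 650 - 5795 = -5145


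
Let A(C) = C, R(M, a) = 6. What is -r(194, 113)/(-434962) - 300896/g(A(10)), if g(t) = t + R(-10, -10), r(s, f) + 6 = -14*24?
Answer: -4089947857/217481 ≈ -18806.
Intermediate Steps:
r(s, f) = -342 (r(s, f) = -6 - 14*24 = -6 - 336 = -342)
g(t) = 6 + t (g(t) = t + 6 = 6 + t)
-r(194, 113)/(-434962) - 300896/g(A(10)) = -1*(-342)/(-434962) - 300896/(6 + 10) = 342*(-1/434962) - 300896/16 = -171/217481 - 300896*1/16 = -171/217481 - 18806 = -4089947857/217481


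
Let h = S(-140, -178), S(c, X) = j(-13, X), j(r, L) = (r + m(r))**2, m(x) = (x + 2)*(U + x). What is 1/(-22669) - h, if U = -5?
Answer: -775846526/22669 ≈ -34225.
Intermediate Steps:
m(x) = (-5 + x)*(2 + x) (m(x) = (x + 2)*(-5 + x) = (2 + x)*(-5 + x) = (-5 + x)*(2 + x))
j(r, L) = (-10 + r**2 - 2*r)**2 (j(r, L) = (r + (-10 + r**2 - 3*r))**2 = (-10 + r**2 - 2*r)**2)
S(c, X) = 34225 (S(c, X) = (10 - 1*(-13)**2 + 2*(-13))**2 = (10 - 1*169 - 26)**2 = (10 - 169 - 26)**2 = (-185)**2 = 34225)
h = 34225
1/(-22669) - h = 1/(-22669) - 1*34225 = -1/22669 - 34225 = -775846526/22669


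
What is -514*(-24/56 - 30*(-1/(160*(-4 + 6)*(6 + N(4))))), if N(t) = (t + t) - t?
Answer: 241323/1120 ≈ 215.47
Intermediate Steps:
N(t) = t (N(t) = 2*t - t = t)
-514*(-24/56 - 30*(-1/(160*(-4 + 6)*(6 + N(4))))) = -514*(-24/56 - 30*(-1/(160*(-4 + 6)*(6 + 4)))) = -514*(-24*1/56 - 30/(((10*2)*(16*2))*(-5))) = -514*(-3/7 - 30/((20*32)*(-5))) = -514*(-3/7 - 30/(640*(-5))) = -514*(-3/7 - 30/(-3200)) = -514*(-3/7 - 30*(-1/3200)) = -514*(-3/7 + 3/320) = -514*(-939/2240) = 241323/1120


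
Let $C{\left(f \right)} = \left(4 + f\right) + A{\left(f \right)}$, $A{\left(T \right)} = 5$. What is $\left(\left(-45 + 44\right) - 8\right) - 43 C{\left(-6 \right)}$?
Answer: $-138$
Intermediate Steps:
$C{\left(f \right)} = 9 + f$ ($C{\left(f \right)} = \left(4 + f\right) + 5 = 9 + f$)
$\left(\left(-45 + 44\right) - 8\right) - 43 C{\left(-6 \right)} = \left(\left(-45 + 44\right) - 8\right) - 43 \left(9 - 6\right) = \left(-1 - 8\right) - 129 = -9 - 129 = -138$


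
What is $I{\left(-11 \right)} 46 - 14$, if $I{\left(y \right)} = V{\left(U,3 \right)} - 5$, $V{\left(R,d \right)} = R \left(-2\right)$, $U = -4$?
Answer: $124$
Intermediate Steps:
$V{\left(R,d \right)} = - 2 R$
$I{\left(y \right)} = 3$ ($I{\left(y \right)} = \left(-2\right) \left(-4\right) - 5 = 8 - 5 = 3$)
$I{\left(-11 \right)} 46 - 14 = 3 \cdot 46 - 14 = 138 - 14 = 124$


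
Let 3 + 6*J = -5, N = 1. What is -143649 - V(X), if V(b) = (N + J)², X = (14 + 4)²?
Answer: -1292842/9 ≈ -1.4365e+5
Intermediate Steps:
J = -4/3 (J = -½ + (⅙)*(-5) = -½ - ⅚ = -4/3 ≈ -1.3333)
X = 324 (X = 18² = 324)
V(b) = ⅑ (V(b) = (1 - 4/3)² = (-⅓)² = ⅑)
-143649 - V(X) = -143649 - 1*⅑ = -143649 - ⅑ = -1292842/9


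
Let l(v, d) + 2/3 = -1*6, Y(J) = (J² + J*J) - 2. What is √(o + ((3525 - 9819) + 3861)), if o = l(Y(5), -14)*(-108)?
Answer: I*√1713 ≈ 41.388*I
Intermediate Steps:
Y(J) = -2 + 2*J² (Y(J) = (J² + J²) - 2 = 2*J² - 2 = -2 + 2*J²)
l(v, d) = -20/3 (l(v, d) = -⅔ - 1*6 = -⅔ - 6 = -20/3)
o = 720 (o = -20/3*(-108) = 720)
√(o + ((3525 - 9819) + 3861)) = √(720 + ((3525 - 9819) + 3861)) = √(720 + (-6294 + 3861)) = √(720 - 2433) = √(-1713) = I*√1713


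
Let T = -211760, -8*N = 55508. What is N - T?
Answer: 409643/2 ≈ 2.0482e+5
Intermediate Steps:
N = -13877/2 (N = -⅛*55508 = -13877/2 ≈ -6938.5)
N - T = -13877/2 - 1*(-211760) = -13877/2 + 211760 = 409643/2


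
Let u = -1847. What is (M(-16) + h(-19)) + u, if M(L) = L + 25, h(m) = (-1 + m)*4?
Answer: -1918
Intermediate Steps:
h(m) = -4 + 4*m
M(L) = 25 + L
(M(-16) + h(-19)) + u = ((25 - 16) + (-4 + 4*(-19))) - 1847 = (9 + (-4 - 76)) - 1847 = (9 - 80) - 1847 = -71 - 1847 = -1918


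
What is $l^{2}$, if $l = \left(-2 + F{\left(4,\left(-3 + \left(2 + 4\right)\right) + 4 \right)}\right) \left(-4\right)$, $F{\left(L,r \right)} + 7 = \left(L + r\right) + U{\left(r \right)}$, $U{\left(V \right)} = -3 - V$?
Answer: $1024$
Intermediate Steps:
$F{\left(L,r \right)} = -10 + L$ ($F{\left(L,r \right)} = -7 + \left(\left(L + r\right) - \left(3 + r\right)\right) = -7 + \left(-3 + L\right) = -10 + L$)
$l = 32$ ($l = \left(-2 + \left(-10 + 4\right)\right) \left(-4\right) = \left(-2 - 6\right) \left(-4\right) = \left(-8\right) \left(-4\right) = 32$)
$l^{2} = 32^{2} = 1024$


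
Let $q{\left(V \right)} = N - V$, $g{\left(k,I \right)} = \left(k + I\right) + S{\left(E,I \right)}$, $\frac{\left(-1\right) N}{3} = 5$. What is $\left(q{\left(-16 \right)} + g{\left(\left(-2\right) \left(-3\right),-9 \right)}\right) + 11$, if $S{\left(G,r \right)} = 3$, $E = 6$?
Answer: $12$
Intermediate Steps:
$N = -15$ ($N = \left(-3\right) 5 = -15$)
$g{\left(k,I \right)} = 3 + I + k$ ($g{\left(k,I \right)} = \left(k + I\right) + 3 = \left(I + k\right) + 3 = 3 + I + k$)
$q{\left(V \right)} = -15 - V$
$\left(q{\left(-16 \right)} + g{\left(\left(-2\right) \left(-3\right),-9 \right)}\right) + 11 = \left(\left(-15 - -16\right) - 0\right) + 11 = \left(\left(-15 + 16\right) + \left(3 - 9 + 6\right)\right) + 11 = \left(1 + 0\right) + 11 = 1 + 11 = 12$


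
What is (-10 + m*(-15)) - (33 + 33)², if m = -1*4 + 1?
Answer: -4321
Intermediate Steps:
m = -3 (m = -4 + 1 = -3)
(-10 + m*(-15)) - (33 + 33)² = (-10 - 3*(-15)) - (33 + 33)² = (-10 + 45) - 1*66² = 35 - 1*4356 = 35 - 4356 = -4321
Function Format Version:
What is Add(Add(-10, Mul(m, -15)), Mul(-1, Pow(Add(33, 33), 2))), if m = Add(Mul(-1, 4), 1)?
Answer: -4321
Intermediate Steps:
m = -3 (m = Add(-4, 1) = -3)
Add(Add(-10, Mul(m, -15)), Mul(-1, Pow(Add(33, 33), 2))) = Add(Add(-10, Mul(-3, -15)), Mul(-1, Pow(Add(33, 33), 2))) = Add(Add(-10, 45), Mul(-1, Pow(66, 2))) = Add(35, Mul(-1, 4356)) = Add(35, -4356) = -4321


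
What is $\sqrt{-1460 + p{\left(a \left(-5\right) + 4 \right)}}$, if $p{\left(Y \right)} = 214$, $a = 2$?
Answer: $i \sqrt{1246} \approx 35.299 i$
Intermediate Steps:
$\sqrt{-1460 + p{\left(a \left(-5\right) + 4 \right)}} = \sqrt{-1460 + 214} = \sqrt{-1246} = i \sqrt{1246}$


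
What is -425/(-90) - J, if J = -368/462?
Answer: 7649/1386 ≈ 5.5188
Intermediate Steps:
J = -184/231 (J = -368*1/462 = -184/231 ≈ -0.79654)
-425/(-90) - J = -425/(-90) - 1*(-184/231) = -425*(-1/90) + 184/231 = 85/18 + 184/231 = 7649/1386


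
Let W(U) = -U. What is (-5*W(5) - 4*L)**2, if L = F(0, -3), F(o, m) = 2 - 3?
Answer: 841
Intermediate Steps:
F(o, m) = -1
L = -1
(-5*W(5) - 4*L)**2 = (-(-5)*5 - 4*(-1))**2 = (-5*(-5) + 4)**2 = (25 + 4)**2 = 29**2 = 841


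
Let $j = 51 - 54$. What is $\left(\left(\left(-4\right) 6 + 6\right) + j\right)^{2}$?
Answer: $441$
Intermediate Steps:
$j = -3$ ($j = 51 - 54 = -3$)
$\left(\left(\left(-4\right) 6 + 6\right) + j\right)^{2} = \left(\left(\left(-4\right) 6 + 6\right) - 3\right)^{2} = \left(\left(-24 + 6\right) - 3\right)^{2} = \left(-18 - 3\right)^{2} = \left(-21\right)^{2} = 441$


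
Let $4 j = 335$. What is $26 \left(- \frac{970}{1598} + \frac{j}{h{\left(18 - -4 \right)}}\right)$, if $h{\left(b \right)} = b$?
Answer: $\frac{2924805}{35156} \approx 83.195$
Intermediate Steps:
$j = \frac{335}{4}$ ($j = \frac{1}{4} \cdot 335 = \frac{335}{4} \approx 83.75$)
$26 \left(- \frac{970}{1598} + \frac{j}{h{\left(18 - -4 \right)}}\right) = 26 \left(- \frac{970}{1598} + \frac{335}{4 \left(18 - -4\right)}\right) = 26 \left(\left(-970\right) \frac{1}{1598} + \frac{335}{4 \left(18 + 4\right)}\right) = 26 \left(- \frac{485}{799} + \frac{335}{4 \cdot 22}\right) = 26 \left(- \frac{485}{799} + \frac{335}{4} \cdot \frac{1}{22}\right) = 26 \left(- \frac{485}{799} + \frac{335}{88}\right) = 26 \cdot \frac{224985}{70312} = \frac{2924805}{35156}$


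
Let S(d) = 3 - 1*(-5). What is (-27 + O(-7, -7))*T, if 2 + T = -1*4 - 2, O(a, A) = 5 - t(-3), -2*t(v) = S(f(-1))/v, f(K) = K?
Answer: 560/3 ≈ 186.67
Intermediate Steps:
S(d) = 8 (S(d) = 3 + 5 = 8)
t(v) = -4/v
O(a, A) = 11/3 (O(a, A) = 5 - (-4)/(-3) = 5 - (-4)*(-1)/3 = 5 - 1*4/3 = 5 - 4/3 = 11/3)
T = -8 (T = -2 + (-1*4 - 2) = -2 + (-4 - 2) = -2 - 6 = -8)
(-27 + O(-7, -7))*T = (-27 + 11/3)*(-8) = -70/3*(-8) = 560/3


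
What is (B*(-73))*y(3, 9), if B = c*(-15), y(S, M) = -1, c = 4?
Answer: -4380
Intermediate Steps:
B = -60 (B = 4*(-15) = -60)
(B*(-73))*y(3, 9) = -60*(-73)*(-1) = 4380*(-1) = -4380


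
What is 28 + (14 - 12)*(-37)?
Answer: -46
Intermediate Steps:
28 + (14 - 12)*(-37) = 28 + 2*(-37) = 28 - 74 = -46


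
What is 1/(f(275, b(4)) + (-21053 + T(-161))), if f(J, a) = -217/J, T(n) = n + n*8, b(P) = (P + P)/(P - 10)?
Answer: -275/6188267 ≈ -4.4439e-5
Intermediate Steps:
b(P) = 2*P/(-10 + P) (b(P) = (2*P)/(-10 + P) = 2*P/(-10 + P))
T(n) = 9*n (T(n) = n + 8*n = 9*n)
1/(f(275, b(4)) + (-21053 + T(-161))) = 1/(-217/275 + (-21053 + 9*(-161))) = 1/(-217*1/275 + (-21053 - 1449)) = 1/(-217/275 - 22502) = 1/(-6188267/275) = -275/6188267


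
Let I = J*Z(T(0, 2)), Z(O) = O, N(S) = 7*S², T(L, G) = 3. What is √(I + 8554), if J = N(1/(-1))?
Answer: 35*√7 ≈ 92.601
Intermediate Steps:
J = 7 (J = 7*(1/(-1))² = 7*(1*(-1))² = 7*(-1)² = 7*1 = 7)
I = 21 (I = 7*3 = 21)
√(I + 8554) = √(21 + 8554) = √8575 = 35*√7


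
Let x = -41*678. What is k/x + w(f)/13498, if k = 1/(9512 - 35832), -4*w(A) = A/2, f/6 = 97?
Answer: -26613520471/4937861036640 ≈ -0.0053897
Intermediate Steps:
f = 582 (f = 6*97 = 582)
x = -27798
w(A) = -A/8 (w(A) = -A/(4*2) = -A/8)
k = -1/26320 (k = 1/(-26320) = -1/26320 ≈ -3.7994e-5)
k/x + w(f)/13498 = -1/26320/(-27798) - 1/8*582/13498 = -1/26320*(-1/27798) - 291/4*1/13498 = 1/731643360 - 291/53992 = -26613520471/4937861036640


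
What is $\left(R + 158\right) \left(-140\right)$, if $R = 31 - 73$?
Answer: $-16240$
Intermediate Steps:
$R = -42$
$\left(R + 158\right) \left(-140\right) = \left(-42 + 158\right) \left(-140\right) = 116 \left(-140\right) = -16240$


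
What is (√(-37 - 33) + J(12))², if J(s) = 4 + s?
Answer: (16 + I*√70)² ≈ 186.0 + 267.73*I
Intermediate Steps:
(√(-37 - 33) + J(12))² = (√(-37 - 33) + (4 + 12))² = (√(-70) + 16)² = (I*√70 + 16)² = (16 + I*√70)²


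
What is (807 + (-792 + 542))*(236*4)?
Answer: 525808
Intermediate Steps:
(807 + (-792 + 542))*(236*4) = (807 - 250)*944 = 557*944 = 525808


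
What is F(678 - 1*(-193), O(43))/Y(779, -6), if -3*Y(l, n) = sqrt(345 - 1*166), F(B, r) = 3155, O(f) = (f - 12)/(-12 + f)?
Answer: -9465*sqrt(179)/179 ≈ -707.45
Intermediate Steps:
O(f) = 1 (O(f) = (-12 + f)/(-12 + f) = 1)
Y(l, n) = -sqrt(179)/3 (Y(l, n) = -sqrt(345 - 1*166)/3 = -sqrt(345 - 166)/3 = -sqrt(179)/3)
F(678 - 1*(-193), O(43))/Y(779, -6) = 3155/((-sqrt(179)/3)) = 3155*(-3*sqrt(179)/179) = -9465*sqrt(179)/179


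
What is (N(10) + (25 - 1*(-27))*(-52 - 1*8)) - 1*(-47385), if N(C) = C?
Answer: 44275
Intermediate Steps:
(N(10) + (25 - 1*(-27))*(-52 - 1*8)) - 1*(-47385) = (10 + (25 - 1*(-27))*(-52 - 1*8)) - 1*(-47385) = (10 + (25 + 27)*(-52 - 8)) + 47385 = (10 + 52*(-60)) + 47385 = (10 - 3120) + 47385 = -3110 + 47385 = 44275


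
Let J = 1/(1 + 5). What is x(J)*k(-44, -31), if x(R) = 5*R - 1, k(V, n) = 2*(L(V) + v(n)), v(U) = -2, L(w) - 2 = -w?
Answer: -44/3 ≈ -14.667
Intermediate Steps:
L(w) = 2 - w
J = ⅙ (J = 1/6 = ⅙ ≈ 0.16667)
k(V, n) = -2*V (k(V, n) = 2*((2 - V) - 2) = 2*(-V) = -2*V)
x(R) = -1 + 5*R
x(J)*k(-44, -31) = (-1 + 5*(⅙))*(-2*(-44)) = (-1 + ⅚)*88 = -⅙*88 = -44/3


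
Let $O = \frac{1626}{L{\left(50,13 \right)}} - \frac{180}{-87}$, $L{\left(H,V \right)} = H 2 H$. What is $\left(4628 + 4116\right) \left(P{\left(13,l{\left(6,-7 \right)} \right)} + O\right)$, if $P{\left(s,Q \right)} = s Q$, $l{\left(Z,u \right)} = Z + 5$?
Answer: $\frac{23042794322}{18125} \approx 1.2713 \cdot 10^{6}$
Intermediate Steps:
$l{\left(Z,u \right)} = 5 + Z$
$L{\left(H,V \right)} = 2 H^{2}$
$O = \frac{173577}{72500}$ ($O = \frac{1626}{2 \cdot 50^{2}} - \frac{180}{-87} = \frac{1626}{2 \cdot 2500} - - \frac{60}{29} = \frac{1626}{5000} + \frac{60}{29} = 1626 \cdot \frac{1}{5000} + \frac{60}{29} = \frac{813}{2500} + \frac{60}{29} = \frac{173577}{72500} \approx 2.3942$)
$P{\left(s,Q \right)} = Q s$
$\left(4628 + 4116\right) \left(P{\left(13,l{\left(6,-7 \right)} \right)} + O\right) = \left(4628 + 4116\right) \left(\left(5 + 6\right) 13 + \frac{173577}{72500}\right) = 8744 \left(11 \cdot 13 + \frac{173577}{72500}\right) = 8744 \left(143 + \frac{173577}{72500}\right) = 8744 \cdot \frac{10541077}{72500} = \frac{23042794322}{18125}$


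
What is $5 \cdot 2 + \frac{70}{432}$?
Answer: $\frac{2195}{216} \approx 10.162$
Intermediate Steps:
$5 \cdot 2 + \frac{70}{432} = 10 + 70 \cdot \frac{1}{432} = 10 + \frac{35}{216} = \frac{2195}{216}$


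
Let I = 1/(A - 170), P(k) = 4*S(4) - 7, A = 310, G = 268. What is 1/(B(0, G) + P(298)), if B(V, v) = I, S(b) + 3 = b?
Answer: -140/419 ≈ -0.33413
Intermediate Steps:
S(b) = -3 + b
P(k) = -3 (P(k) = 4*(-3 + 4) - 7 = 4*1 - 7 = 4 - 7 = -3)
I = 1/140 (I = 1/(310 - 170) = 1/140 ≈ 0.0071429)
B(V, v) = 1/140
1/(B(0, G) + P(298)) = 1/(1/140 - 3) = 1/(-419/140) = -140/419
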